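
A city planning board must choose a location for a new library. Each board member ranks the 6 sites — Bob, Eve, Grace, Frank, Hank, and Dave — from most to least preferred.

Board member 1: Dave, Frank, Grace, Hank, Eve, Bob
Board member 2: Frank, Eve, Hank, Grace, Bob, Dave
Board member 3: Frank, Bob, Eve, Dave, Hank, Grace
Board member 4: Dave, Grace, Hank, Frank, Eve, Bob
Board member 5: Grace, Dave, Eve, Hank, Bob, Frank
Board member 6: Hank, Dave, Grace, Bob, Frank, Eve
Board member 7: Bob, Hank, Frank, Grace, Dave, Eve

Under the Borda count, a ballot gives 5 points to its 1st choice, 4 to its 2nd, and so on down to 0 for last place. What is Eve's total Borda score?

12

Borda scores:
  Bob: 0 + 1 + 4 + 0 + 1 + 2 + 5 = 13
  Eve: 1 + 4 + 3 + 1 + 3 + 0 + 0 = 12
  Grace: 3 + 2 + 0 + 4 + 5 + 3 + 2 = 19
  Frank: 4 + 5 + 5 + 2 + 0 + 1 + 3 = 20
  Hank: 2 + 3 + 1 + 3 + 2 + 5 + 4 = 20
  Dave: 5 + 0 + 2 + 5 + 4 + 4 + 1 = 21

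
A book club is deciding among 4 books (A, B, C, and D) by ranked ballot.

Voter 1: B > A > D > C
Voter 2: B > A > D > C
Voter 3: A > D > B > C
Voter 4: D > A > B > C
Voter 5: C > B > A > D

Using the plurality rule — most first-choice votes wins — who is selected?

First-place vote totals:
  A: 1
  B: 2
  C: 1
  D: 1
B has the most first-place votes.

B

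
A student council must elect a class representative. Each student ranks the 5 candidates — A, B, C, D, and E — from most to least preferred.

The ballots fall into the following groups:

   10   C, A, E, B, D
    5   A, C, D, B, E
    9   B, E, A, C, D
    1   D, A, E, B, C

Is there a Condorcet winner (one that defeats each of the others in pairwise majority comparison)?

Yes

Head-to-head results (25 voters total):
A vs B: A wins 16–9.
A vs C: A wins 15–10.
A vs D: A wins 24–1.
A vs E: A wins 16–9.
B vs C: C wins 15–10.
B vs D: B wins 19–6.
B vs E: B wins 14–11.
C vs D: C wins 24–1.
C vs E: C wins 15–10.
D vs E: E wins 19–6.
A beats each rival — B (16–9), C (15–10), D (24–1), E (16–9) — so A is the Condorcet winner.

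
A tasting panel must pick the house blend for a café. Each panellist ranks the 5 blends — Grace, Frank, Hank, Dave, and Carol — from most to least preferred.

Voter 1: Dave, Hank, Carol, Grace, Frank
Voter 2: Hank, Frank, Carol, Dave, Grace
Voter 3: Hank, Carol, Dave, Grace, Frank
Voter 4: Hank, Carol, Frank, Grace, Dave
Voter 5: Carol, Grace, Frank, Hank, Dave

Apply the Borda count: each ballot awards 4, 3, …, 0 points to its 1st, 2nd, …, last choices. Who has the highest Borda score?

Hank

Borda scores:
  Grace: 1 + 0 + 1 + 1 + 3 = 6
  Frank: 0 + 3 + 0 + 2 + 2 = 7
  Hank: 3 + 4 + 4 + 4 + 1 = 16
  Dave: 4 + 1 + 2 + 0 + 0 = 7
  Carol: 2 + 2 + 3 + 3 + 4 = 14
Hank has the highest total.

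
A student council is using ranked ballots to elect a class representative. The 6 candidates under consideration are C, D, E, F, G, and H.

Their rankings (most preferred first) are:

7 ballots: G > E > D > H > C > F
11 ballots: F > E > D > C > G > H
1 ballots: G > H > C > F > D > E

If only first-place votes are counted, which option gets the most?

First-place vote totals:
  C: 0
  D: 0
  E: 0
  F: 11
  G: 8
  H: 0
F has the most first-place votes.

F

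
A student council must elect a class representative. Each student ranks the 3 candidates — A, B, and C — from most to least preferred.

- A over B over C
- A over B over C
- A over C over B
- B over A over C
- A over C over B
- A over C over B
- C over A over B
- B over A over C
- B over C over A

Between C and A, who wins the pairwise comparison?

Ballots ranking C above A: 2.
Ballots ranking A above C: 7.
A wins the head-to-head, 7–2.

A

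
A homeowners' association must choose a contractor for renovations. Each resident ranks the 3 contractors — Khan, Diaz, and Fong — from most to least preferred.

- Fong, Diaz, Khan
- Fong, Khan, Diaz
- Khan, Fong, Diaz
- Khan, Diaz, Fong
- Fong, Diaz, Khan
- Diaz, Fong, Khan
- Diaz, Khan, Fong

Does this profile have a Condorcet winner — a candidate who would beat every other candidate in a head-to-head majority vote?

Yes

Head-to-head results (7 voters total):
Khan vs Diaz: Diaz wins 4–3.
Khan vs Fong: Fong wins 4–3.
Diaz vs Fong: Fong wins 4–3.
Fong beats each rival — Khan (4–3), Diaz (4–3) — so Fong is the Condorcet winner.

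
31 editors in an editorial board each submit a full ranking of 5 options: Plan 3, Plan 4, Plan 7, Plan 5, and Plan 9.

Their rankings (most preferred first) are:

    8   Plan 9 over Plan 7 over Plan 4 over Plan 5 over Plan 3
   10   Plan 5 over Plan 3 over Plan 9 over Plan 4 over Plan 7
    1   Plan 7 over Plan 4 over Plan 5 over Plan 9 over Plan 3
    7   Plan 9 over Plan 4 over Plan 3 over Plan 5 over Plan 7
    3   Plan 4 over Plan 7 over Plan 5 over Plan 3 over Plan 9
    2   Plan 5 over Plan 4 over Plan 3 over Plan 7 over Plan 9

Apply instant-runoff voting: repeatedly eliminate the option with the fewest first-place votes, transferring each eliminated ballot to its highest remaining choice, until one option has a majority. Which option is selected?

Plan 5

Round 1: Plan 9 15, Plan 5 12, Plan 4 3, Plan 7 1, Plan 3 0. Plan 3 has the fewest and is eliminated.
Round 2: Plan 9 15, Plan 5 12, Plan 4 3, Plan 7 1. Plan 7 has the fewest and is eliminated.
Round 3: Plan 9 15, Plan 5 12, Plan 4 4. Plan 4 has the fewest and is eliminated.
Round 4: Plan 5 16, Plan 9 15. Plan 5 has a majority.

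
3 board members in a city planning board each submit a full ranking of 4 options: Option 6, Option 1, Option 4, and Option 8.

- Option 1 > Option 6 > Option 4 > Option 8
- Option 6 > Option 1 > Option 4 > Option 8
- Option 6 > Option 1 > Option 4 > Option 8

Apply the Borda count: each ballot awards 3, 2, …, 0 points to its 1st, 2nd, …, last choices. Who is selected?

Borda scores:
  Option 6: 2 + 3 + 3 = 8
  Option 1: 3 + 2 + 2 = 7
  Option 4: 1 + 1 + 1 = 3
  Option 8: 0 + 0 + 0 = 0
Option 6 has the highest total.

Option 6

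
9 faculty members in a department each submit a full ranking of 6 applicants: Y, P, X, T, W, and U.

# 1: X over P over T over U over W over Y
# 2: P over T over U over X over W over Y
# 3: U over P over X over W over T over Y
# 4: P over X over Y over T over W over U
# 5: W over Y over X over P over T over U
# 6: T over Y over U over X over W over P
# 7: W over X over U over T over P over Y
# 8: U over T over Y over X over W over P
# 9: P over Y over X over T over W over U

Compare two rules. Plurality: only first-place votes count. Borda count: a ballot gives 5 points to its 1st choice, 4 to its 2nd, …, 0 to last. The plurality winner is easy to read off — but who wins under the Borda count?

X

Plurality first-place counts: Y 0, P 3, X 1, T 1, W 2, U 2 → P.
Borda totals: Y 18, P 26, X 28, T 24, W 18, U 21 → X.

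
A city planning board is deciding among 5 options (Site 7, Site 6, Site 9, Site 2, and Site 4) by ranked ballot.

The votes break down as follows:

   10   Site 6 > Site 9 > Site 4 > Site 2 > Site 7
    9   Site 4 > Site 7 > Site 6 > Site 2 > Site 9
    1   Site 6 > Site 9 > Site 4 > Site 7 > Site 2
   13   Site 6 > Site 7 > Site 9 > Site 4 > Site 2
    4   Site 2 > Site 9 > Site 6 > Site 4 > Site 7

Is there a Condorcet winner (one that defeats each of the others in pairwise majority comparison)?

Yes

Head-to-head results (37 voters total):
Site 7 vs Site 6: Site 6 wins 28–9.
Site 7 vs Site 9: Site 7 wins 22–15.
Site 7 vs Site 2: Site 7 wins 23–14.
Site 7 vs Site 4: Site 4 wins 24–13.
Site 6 vs Site 9: Site 6 wins 33–4.
Site 6 vs Site 2: Site 6 wins 33–4.
Site 6 vs Site 4: Site 6 wins 28–9.
Site 9 vs Site 2: Site 9 wins 24–13.
Site 9 vs Site 4: Site 9 wins 28–9.
Site 2 vs Site 4: Site 4 wins 33–4.
Site 6 beats each rival — Site 7 (28–9), Site 9 (33–4), Site 2 (33–4), Site 4 (28–9) — so Site 6 is the Condorcet winner.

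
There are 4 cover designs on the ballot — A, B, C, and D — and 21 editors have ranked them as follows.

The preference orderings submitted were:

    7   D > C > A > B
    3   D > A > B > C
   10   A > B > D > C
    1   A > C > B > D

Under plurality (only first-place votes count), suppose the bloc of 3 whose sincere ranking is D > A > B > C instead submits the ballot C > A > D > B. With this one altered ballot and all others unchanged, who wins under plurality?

First-place totals with the altered ballot: A 11, B 0, C 3, D 7.
The winner is unchanged: still A.

A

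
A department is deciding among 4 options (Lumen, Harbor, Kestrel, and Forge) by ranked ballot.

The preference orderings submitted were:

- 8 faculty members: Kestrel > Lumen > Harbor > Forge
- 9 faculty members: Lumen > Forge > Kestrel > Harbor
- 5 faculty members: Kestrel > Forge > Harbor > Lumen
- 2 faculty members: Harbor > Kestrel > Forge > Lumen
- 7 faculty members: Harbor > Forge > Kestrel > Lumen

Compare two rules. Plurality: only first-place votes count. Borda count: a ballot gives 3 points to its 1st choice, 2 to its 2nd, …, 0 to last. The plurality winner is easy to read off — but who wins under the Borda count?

Plurality first-place counts: Lumen 9, Harbor 9, Kestrel 13, Forge 0 → Kestrel.
Borda totals: Lumen 43, Harbor 40, Kestrel 59, Forge 44 → Kestrel.

Kestrel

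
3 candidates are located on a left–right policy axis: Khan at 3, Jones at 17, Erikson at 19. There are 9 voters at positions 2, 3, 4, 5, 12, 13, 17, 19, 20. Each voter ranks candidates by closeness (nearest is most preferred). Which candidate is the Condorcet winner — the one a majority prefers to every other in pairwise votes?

Jones

With single-peaked preferences on a line, the Condorcet winner is the candidate closest to the median voter.
The median voter (position 12) is closest to Jones at 17.
Check: Jones vs Khan — voters closer to Jones: 5 of 9.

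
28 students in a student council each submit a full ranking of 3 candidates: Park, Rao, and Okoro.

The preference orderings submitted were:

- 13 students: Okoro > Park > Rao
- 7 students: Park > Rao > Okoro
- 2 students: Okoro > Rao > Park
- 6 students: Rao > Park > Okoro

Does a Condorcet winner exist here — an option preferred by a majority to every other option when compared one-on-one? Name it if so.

Head-to-head results (28 voters total):
Park vs Rao: Park wins 20–8.
Park vs Okoro: Okoro wins 15–13.
Rao vs Okoro: Okoro wins 15–13.
Okoro beats each rival — Park (15–13), Rao (15–13) — so Okoro is the Condorcet winner.

Okoro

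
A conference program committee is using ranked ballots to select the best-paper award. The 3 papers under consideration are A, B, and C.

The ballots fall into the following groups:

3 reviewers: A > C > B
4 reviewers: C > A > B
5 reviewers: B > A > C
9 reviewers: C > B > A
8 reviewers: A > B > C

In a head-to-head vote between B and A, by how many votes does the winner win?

Ballots ranking B above A: 5+9 = 14.
Ballots ranking A above B: 3+4+8 = 15.
A wins 15–14, a margin of 1.

1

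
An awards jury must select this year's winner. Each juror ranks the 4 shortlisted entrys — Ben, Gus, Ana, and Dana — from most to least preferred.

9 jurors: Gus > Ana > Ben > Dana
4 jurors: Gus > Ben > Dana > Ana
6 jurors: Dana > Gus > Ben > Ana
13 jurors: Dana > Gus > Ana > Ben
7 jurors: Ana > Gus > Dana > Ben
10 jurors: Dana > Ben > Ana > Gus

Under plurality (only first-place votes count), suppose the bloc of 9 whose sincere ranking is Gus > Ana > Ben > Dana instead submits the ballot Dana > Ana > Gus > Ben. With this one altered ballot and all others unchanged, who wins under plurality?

Dana

First-place totals with the altered ballot: Ben 0, Gus 4, Ana 7, Dana 38.
The winner is unchanged: still Dana.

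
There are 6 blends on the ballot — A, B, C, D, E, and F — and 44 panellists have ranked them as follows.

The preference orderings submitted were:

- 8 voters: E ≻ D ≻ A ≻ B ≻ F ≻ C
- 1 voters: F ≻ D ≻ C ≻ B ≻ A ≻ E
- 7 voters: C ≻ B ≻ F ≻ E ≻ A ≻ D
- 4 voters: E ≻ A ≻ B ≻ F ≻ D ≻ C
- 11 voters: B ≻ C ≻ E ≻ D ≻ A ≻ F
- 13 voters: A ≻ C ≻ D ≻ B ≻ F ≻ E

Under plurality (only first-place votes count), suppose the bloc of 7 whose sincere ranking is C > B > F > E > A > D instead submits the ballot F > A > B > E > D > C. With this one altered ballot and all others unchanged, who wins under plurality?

First-place totals with the altered ballot: A 13, B 11, C 0, D 0, E 12, F 8.
The winner is unchanged: still A.

A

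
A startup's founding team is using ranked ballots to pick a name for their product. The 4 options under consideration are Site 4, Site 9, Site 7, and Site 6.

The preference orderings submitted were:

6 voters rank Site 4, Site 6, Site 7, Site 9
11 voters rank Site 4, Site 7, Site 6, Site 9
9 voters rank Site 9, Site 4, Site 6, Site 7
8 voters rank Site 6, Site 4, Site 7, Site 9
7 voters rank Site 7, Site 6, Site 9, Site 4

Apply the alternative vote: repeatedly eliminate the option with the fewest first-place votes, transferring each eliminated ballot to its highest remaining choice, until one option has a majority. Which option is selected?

Round 1: Site 4 17, Site 9 9, Site 6 8, Site 7 7. Site 7 has the fewest and is eliminated.
Round 2: Site 4 17, Site 6 15, Site 9 9. Site 9 has the fewest and is eliminated.
Round 3: Site 4 26, Site 6 15. Site 4 has a majority.

Site 4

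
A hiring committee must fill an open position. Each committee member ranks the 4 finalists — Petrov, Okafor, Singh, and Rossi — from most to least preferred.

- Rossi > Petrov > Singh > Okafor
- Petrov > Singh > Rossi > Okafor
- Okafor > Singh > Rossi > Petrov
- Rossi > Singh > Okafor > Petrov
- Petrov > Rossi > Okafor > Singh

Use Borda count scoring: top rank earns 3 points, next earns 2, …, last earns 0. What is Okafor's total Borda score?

5

Borda scores:
  Petrov: 2 + 3 + 0 + 0 + 3 = 8
  Okafor: 0 + 0 + 3 + 1 + 1 = 5
  Singh: 1 + 2 + 2 + 2 + 0 = 7
  Rossi: 3 + 1 + 1 + 3 + 2 = 10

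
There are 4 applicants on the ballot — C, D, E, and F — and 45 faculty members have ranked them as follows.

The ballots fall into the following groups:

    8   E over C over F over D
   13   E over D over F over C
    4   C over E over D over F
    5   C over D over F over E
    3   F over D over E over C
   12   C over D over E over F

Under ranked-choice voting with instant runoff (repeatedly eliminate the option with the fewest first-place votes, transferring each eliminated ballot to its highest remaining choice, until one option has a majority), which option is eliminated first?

Round 1: C 21, E 21, F 3, D 0. D has the fewest and is eliminated.
Round 2: C 21, E 21, F 3. F has the fewest and is eliminated.
Round 3: E 24, C 21. E has a majority.

D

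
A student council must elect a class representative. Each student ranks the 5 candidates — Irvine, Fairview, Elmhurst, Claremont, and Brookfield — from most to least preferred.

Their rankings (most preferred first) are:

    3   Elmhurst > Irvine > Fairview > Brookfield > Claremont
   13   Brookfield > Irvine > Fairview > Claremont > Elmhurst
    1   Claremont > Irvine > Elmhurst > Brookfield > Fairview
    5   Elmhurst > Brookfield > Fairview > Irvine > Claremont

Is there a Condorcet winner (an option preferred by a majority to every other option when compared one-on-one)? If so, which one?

Brookfield

Head-to-head results (22 voters total):
Irvine vs Fairview: Irvine wins 17–5.
Irvine vs Elmhurst: Irvine wins 14–8.
Irvine vs Claremont: Irvine wins 21–1.
Irvine vs Brookfield: Brookfield wins 18–4.
Fairview vs Elmhurst: Fairview wins 13–9.
Fairview vs Claremont: Fairview wins 21–1.
Fairview vs Brookfield: Brookfield wins 19–3.
Elmhurst vs Claremont: Claremont wins 14–8.
Elmhurst vs Brookfield: Brookfield wins 13–9.
Claremont vs Brookfield: Brookfield wins 21–1.
Brookfield beats each rival — Irvine (18–4), Fairview (19–3), Elmhurst (13–9), Claremont (21–1) — so Brookfield is the Condorcet winner.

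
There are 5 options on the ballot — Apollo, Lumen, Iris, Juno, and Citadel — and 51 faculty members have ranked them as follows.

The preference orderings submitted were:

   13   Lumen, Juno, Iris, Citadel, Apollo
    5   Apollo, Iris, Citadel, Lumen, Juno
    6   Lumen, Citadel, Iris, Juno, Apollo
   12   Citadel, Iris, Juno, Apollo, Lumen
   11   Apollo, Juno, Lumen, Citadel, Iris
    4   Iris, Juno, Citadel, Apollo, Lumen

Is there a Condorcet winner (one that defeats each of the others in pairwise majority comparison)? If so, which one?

Head-to-head results (51 voters total):
Apollo vs Lumen: Apollo wins 32–19.
Apollo vs Iris: Iris wins 35–16.
Apollo vs Juno: Juno wins 35–16.
Apollo vs Citadel: Citadel wins 35–16.
Lumen vs Iris: Lumen wins 30–21.
Lumen vs Juno: Juno wins 27–24.
Lumen vs Citadel: Lumen wins 30–21.
Iris vs Juno: Iris wins 27–24.
Iris vs Citadel: Citadel wins 29–22.
Juno vs Citadel: Juno wins 28–23.
No candidate beats all others: Apollo beats Lumen beats Iris beats Apollo, a majority cycle.

There is no Condorcet winner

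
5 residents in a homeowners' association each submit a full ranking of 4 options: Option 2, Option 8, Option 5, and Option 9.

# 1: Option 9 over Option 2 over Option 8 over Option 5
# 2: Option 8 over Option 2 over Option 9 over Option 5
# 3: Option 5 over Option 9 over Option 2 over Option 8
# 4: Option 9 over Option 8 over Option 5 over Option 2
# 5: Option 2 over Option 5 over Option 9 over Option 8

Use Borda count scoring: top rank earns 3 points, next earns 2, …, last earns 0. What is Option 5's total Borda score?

Borda scores:
  Option 2: 2 + 2 + 1 + 0 + 3 = 8
  Option 8: 1 + 3 + 0 + 2 + 0 = 6
  Option 5: 0 + 0 + 3 + 1 + 2 = 6
  Option 9: 3 + 1 + 2 + 3 + 1 = 10

6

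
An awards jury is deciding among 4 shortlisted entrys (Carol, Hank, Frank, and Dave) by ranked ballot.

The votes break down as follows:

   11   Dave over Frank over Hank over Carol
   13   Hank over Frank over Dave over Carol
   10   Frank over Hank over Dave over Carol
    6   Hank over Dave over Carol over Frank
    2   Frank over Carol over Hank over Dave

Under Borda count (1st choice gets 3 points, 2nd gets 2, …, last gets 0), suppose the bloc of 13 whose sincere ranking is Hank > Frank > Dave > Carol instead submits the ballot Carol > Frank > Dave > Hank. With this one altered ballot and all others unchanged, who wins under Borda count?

Borda totals with the altered ballot: Carol 49, Hank 51, Frank 84, Dave 68.
The switch changes the winner from Hank to Frank.

Frank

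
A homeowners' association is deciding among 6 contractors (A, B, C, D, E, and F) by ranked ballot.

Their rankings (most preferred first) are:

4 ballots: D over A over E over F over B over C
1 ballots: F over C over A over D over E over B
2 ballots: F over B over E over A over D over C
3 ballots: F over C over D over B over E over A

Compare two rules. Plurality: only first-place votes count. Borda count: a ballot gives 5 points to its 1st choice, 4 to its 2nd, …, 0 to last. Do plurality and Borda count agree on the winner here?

Yes

Plurality first-place counts: A 0, B 0, C 0, D 4, E 0, F 6 → F.
Borda totals: A 23, B 18, C 16, D 33, E 22, F 38 → F.
The two rules agree on F.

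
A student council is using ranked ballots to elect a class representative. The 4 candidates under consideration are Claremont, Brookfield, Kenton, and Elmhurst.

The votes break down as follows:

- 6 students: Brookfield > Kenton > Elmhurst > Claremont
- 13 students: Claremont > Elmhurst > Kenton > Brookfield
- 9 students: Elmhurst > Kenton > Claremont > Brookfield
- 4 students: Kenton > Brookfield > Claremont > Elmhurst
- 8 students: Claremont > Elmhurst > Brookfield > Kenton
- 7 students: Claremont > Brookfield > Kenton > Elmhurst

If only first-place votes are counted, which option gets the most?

Claremont

First-place vote totals:
  Claremont: 28
  Brookfield: 6
  Kenton: 4
  Elmhurst: 9
Claremont has the most first-place votes.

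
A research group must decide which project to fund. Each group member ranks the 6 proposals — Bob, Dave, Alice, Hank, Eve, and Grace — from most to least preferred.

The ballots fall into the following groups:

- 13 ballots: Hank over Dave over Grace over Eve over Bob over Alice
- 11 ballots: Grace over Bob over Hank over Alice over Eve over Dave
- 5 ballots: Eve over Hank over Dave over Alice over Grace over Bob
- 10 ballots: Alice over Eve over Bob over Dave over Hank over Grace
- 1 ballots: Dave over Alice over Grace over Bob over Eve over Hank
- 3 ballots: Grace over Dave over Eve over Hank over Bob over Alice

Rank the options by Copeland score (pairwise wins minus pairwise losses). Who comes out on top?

Hank

Pairwise results:
  Bob vs Dave: Dave wins 22–21.
  Bob vs Alice: Bob wins 27–16.
  Bob vs Hank: Bob wins 22–21.
  Bob vs Eve: Eve wins 31–12.
  Bob vs Grace: Grace wins 33–10.
  Dave vs Alice: Dave wins 22–21.
  Dave vs Hank: Hank wins 29–14.
  Dave vs Eve: Eve wins 26–17.
  Dave vs Grace: Dave wins 29–14.
  Alice vs Hank: Hank wins 32–11.
  Alice vs Eve: Alice wins 22–21.
  Alice vs Grace: Grace wins 27–16.
  Hank vs Eve: Hank wins 24–19.
  Hank vs Grace: Hank wins 28–15.
  Eve vs Grace: Grace wins 28–15.
Copeland scores (wins − losses):
  Bob: 2 − 3 = -1
  Dave: 3 − 2 = 1
  Alice: 1 − 4 = -3
  Hank: 4 − 1 = 3
  Eve: 2 − 3 = -1
  Grace: 3 − 2 = 1
Hank has the best Copeland score.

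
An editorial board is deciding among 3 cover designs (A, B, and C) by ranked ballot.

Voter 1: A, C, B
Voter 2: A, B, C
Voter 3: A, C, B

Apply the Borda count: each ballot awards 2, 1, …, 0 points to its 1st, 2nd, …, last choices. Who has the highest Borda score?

A

Borda scores:
  A: 2 + 2 + 2 = 6
  B: 0 + 1 + 0 = 1
  C: 1 + 0 + 1 = 2
A has the highest total.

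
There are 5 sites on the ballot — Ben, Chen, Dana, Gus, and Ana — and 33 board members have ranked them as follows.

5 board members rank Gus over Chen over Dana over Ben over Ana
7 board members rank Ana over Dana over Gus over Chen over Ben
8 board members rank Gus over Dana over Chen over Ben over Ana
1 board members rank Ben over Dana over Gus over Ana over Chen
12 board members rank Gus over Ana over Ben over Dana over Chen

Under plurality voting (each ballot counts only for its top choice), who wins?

Gus

First-place vote totals:
  Ben: 1
  Chen: 0
  Dana: 0
  Gus: 25
  Ana: 7
Gus has the most first-place votes.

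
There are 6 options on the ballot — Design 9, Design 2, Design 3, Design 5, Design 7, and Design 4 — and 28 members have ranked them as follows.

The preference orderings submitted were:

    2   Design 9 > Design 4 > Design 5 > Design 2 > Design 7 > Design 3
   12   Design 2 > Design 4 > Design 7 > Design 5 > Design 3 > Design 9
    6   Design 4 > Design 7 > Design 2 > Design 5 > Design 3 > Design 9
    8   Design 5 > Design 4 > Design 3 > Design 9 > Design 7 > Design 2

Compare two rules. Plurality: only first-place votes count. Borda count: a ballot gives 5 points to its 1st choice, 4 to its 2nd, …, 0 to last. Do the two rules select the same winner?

Plurality first-place counts: Design 9 2, Design 2 12, Design 3 0, Design 5 8, Design 7 0, Design 4 6 → Design 2.
Borda totals: Design 9 26, Design 2 82, Design 3 42, Design 5 82, Design 7 70, Design 4 118 → Design 4.
The two rules disagree: plurality picks Design 2, Borda picks Design 4.

No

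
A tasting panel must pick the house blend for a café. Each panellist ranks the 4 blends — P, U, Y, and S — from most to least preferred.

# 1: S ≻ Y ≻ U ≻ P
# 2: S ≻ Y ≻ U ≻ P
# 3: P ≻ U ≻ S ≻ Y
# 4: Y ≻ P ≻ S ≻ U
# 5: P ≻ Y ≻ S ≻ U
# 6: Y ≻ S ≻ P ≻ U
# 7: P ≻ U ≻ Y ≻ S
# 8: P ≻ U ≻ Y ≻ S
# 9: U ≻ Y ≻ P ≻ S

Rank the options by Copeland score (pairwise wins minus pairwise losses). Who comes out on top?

Y

Pairwise results:
  P vs U: P wins 6–3.
  P vs Y: Y wins 5–4.
  P vs S: P wins 6–3.
  U vs Y: Y wins 5–4.
  U vs S: S wins 5–4.
  Y vs S: Y wins 6–3.
Copeland scores (wins − losses):
  P: 2 − 1 = 1
  U: 0 − 3 = -3
  Y: 3 − 0 = 3
  S: 1 − 2 = -1
Y has the best Copeland score.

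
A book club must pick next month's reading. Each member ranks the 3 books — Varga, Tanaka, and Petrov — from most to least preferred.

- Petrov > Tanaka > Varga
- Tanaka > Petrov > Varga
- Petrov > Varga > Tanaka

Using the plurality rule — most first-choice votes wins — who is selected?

Petrov

First-place vote totals:
  Varga: 0
  Tanaka: 1
  Petrov: 2
Petrov has the most first-place votes.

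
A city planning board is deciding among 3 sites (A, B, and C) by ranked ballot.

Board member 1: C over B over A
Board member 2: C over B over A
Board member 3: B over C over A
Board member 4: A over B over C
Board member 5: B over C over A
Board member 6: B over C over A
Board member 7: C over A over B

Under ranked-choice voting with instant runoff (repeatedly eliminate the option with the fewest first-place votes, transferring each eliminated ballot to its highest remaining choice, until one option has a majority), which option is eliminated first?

A

Round 1: B 3, C 3, A 1. A has the fewest and is eliminated.
Round 2: B 4, C 3. B has a majority.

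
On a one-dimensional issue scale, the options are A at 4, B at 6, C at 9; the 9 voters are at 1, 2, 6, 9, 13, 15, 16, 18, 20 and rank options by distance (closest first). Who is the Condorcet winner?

C

With single-peaked preferences on a line, the Condorcet winner is the candidate closest to the median voter.
The median voter (position 13) is closest to C at 9.
Check: C vs A — voters closer to C: 6 of 9.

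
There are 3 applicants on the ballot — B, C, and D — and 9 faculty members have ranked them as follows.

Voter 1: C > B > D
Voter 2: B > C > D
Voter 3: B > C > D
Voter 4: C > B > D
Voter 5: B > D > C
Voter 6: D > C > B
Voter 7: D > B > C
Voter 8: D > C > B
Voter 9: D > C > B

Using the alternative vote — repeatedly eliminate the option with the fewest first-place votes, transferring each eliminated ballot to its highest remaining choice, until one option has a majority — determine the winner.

Round 1: D 4, B 3, C 2. C has the fewest and is eliminated.
Round 2: B 5, D 4. B has a majority.

B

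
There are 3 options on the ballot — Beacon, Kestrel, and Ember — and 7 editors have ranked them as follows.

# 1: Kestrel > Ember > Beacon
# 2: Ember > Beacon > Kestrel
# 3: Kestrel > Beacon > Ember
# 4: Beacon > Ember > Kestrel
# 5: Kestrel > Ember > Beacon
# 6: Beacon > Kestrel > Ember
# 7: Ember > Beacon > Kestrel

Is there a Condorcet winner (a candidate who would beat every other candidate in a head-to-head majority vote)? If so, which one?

Head-to-head results (7 voters total):
Beacon vs Kestrel: Beacon wins 4–3.
Beacon vs Ember: Ember wins 4–3.
Kestrel vs Ember: Kestrel wins 4–3.
No candidate beats all others: Beacon beats Kestrel beats Ember beats Beacon, a majority cycle.

None — there is no Condorcet winner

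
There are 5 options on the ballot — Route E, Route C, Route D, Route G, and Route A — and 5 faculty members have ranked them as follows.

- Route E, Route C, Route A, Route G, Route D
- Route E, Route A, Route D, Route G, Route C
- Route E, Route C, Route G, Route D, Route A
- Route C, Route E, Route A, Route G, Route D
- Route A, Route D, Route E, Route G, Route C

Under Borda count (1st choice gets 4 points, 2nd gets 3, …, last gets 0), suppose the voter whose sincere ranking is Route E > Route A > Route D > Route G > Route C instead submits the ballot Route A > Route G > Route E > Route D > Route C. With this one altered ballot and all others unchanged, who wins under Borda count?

Borda totals with the altered ballot: Route E 15, Route C 10, Route D 5, Route G 8, Route A 12.
The winner is unchanged: still Route E.

Route E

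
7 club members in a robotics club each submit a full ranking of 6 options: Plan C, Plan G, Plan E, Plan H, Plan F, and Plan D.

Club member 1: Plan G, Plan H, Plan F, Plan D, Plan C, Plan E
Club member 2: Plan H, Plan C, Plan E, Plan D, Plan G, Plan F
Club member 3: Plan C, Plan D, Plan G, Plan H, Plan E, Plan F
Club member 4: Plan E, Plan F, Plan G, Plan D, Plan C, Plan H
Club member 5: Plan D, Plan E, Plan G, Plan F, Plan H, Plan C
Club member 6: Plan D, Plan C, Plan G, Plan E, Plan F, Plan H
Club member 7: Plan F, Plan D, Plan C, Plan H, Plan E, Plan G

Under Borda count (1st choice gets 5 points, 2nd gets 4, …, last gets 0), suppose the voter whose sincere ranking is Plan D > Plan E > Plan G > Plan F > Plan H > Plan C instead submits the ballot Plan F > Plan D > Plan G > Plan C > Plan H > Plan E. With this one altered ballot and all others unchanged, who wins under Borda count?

Plan D

Borda totals with the altered ballot: Plan C 20, Plan G 18, Plan E 12, Plan H 14, Plan F 18, Plan D 23.
The winner is unchanged: still Plan D.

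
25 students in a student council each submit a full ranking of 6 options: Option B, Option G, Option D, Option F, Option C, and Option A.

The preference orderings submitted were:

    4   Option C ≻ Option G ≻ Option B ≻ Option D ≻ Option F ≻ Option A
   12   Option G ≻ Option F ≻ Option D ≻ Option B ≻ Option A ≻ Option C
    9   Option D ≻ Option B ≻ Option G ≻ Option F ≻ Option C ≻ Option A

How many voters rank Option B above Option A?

25

Ballots ranking Option B above Option A: 4+12+9 = 25.
Ballots ranking Option A above Option B: 0.
So 25 of 25 voters prefer Option B to Option A.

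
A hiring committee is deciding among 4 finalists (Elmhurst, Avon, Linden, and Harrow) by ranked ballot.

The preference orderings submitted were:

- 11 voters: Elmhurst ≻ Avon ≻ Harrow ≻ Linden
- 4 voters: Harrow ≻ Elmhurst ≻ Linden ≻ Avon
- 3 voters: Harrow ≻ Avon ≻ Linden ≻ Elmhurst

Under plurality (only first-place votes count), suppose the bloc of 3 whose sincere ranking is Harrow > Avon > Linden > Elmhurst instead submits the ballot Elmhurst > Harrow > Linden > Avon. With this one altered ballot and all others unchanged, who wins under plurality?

Elmhurst

First-place totals with the altered ballot: Elmhurst 14, Avon 0, Linden 0, Harrow 4.
The winner is unchanged: still Elmhurst.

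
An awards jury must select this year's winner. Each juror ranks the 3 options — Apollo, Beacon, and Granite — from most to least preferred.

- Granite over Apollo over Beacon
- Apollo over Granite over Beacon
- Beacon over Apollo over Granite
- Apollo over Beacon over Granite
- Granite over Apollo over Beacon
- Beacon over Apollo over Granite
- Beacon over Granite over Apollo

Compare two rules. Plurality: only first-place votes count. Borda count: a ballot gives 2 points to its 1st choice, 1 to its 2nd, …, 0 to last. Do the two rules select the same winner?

No

Plurality first-place counts: Apollo 2, Beacon 3, Granite 2 → Beacon.
Borda totals: Apollo 8, Beacon 7, Granite 6 → Apollo.
The two rules disagree: plurality picks Beacon, Borda picks Apollo.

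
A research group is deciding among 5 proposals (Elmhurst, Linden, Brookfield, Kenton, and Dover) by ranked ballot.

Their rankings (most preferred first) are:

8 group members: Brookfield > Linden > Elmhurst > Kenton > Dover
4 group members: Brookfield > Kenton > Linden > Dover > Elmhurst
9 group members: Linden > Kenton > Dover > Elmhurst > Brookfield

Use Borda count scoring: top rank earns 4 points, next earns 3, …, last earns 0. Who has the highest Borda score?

Linden

Borda scores:
  Elmhurst: 8·2 + 4·0 + 9·1 = 25
  Linden: 8·3 + 4·2 + 9·4 = 68
  Brookfield: 8·4 + 4·4 + 9·0 = 48
  Kenton: 8·1 + 4·3 + 9·3 = 47
  Dover: 8·0 + 4·1 + 9·2 = 22
Linden has the highest total.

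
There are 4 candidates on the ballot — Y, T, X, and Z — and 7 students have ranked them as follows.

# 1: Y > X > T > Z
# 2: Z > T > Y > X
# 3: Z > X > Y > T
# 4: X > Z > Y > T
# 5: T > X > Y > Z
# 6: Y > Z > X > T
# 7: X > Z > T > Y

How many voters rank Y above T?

4

Ballots ranking Y above T: 4.
Ballots ranking T above Y: 3.
So 4 of 7 voters prefer Y to T.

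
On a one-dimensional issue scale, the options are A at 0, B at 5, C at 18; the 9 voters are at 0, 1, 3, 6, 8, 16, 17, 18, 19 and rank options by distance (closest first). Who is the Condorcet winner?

B

With single-peaked preferences on a line, the Condorcet winner is the candidate closest to the median voter.
The median voter (position 8) is closest to B at 5.
Check: B vs C — voters closer to B: 5 of 9.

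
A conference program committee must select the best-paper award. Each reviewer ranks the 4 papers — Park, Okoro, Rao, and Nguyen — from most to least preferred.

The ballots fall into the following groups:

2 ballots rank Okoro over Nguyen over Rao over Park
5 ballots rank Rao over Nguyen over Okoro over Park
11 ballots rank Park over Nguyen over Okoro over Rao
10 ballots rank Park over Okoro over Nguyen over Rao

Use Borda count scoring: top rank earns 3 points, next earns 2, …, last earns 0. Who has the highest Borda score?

Park

Borda scores:
  Park: 2·0 + 5·0 + 11·3 + 10·3 = 63
  Okoro: 2·3 + 5·1 + 11·1 + 10·2 = 42
  Rao: 2·1 + 5·3 + 11·0 + 10·0 = 17
  Nguyen: 2·2 + 5·2 + 11·2 + 10·1 = 46
Park has the highest total.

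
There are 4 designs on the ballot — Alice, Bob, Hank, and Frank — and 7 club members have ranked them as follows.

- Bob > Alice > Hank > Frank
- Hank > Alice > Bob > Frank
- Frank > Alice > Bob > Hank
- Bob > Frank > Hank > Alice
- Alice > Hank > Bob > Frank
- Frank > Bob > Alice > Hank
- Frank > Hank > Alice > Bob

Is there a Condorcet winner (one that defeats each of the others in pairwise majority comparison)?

No

Head-to-head results (7 voters total):
Alice vs Bob: Alice wins 4–3.
Alice vs Hank: Alice wins 4–3.
Alice vs Frank: Frank wins 4–3.
Bob vs Hank: Bob wins 4–3.
Bob vs Frank: Bob wins 4–3.
Hank vs Frank: Frank wins 4–3.
No candidate beats all others: Alice beats Bob beats Frank beats Alice, a majority cycle.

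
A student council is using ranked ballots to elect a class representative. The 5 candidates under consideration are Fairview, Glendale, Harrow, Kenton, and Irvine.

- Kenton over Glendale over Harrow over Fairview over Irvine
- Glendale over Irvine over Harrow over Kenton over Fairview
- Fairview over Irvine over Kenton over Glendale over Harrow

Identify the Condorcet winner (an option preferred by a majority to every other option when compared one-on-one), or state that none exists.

Head-to-head results (3 voters total):
Fairview vs Glendale: Glendale wins 2–1.
Fairview vs Harrow: Harrow wins 2–1.
Fairview vs Kenton: Kenton wins 2–1.
Fairview vs Irvine: Fairview wins 2–1.
Glendale vs Harrow: Glendale wins 3–0.
Glendale vs Kenton: Kenton wins 2–1.
Glendale vs Irvine: Glendale wins 2–1.
Harrow vs Kenton: Kenton wins 2–1.
Harrow vs Irvine: Irvine wins 2–1.
Kenton vs Irvine: Irvine wins 2–1.
No candidate beats all others: Fairview beats Irvine beats Harrow beats Fairview, a majority cycle.

There is no Condorcet winner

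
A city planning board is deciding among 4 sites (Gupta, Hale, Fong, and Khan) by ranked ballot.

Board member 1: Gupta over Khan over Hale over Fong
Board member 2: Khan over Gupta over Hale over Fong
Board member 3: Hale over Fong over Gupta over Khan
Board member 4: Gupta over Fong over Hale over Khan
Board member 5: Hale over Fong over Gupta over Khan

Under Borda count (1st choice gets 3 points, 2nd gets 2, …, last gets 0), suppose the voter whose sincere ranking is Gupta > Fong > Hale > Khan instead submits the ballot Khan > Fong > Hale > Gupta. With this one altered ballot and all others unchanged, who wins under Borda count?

Hale

Borda totals with the altered ballot: Gupta 7, Hale 9, Fong 6, Khan 8.
The switch changes the winner from Gupta to Hale.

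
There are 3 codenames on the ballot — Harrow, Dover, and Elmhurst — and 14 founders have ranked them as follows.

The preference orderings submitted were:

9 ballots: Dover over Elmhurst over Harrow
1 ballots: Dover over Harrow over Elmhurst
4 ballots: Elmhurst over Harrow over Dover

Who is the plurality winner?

Dover

First-place vote totals:
  Harrow: 0
  Dover: 10
  Elmhurst: 4
Dover has the most first-place votes.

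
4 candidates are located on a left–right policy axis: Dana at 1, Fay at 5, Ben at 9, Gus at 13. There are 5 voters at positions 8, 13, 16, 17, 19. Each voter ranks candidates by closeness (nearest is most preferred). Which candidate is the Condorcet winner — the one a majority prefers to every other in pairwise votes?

With single-peaked preferences on a line, the Condorcet winner is the candidate closest to the median voter.
The median voter (position 16) is closest to Gus at 13.
Check: Gus vs Dana — voters closer to Gus: 5 of 5.

Gus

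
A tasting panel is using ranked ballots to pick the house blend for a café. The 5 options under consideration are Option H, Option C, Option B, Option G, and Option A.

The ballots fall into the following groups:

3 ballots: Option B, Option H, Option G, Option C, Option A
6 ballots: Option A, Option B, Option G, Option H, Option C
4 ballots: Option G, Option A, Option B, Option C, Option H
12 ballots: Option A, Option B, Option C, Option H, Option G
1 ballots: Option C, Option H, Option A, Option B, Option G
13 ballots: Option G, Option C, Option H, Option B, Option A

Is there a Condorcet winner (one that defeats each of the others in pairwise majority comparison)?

Head-to-head results (39 voters total):
Option H vs Option C: Option C wins 30–9.
Option H vs Option B: Option B wins 25–14.
Option H vs Option G: Option G wins 23–16.
Option H vs Option A: Option A wins 22–17.
Option C vs Option B: Option B wins 25–14.
Option C vs Option G: Option G wins 26–13.
Option C vs Option A: Option A wins 22–17.
Option B vs Option G: Option B wins 22–17.
Option B vs Option A: Option A wins 23–16.
Option G vs Option A: Option G wins 20–19.
No candidate beats all others: Option B beats Option G beats Option A beats Option B, a majority cycle.

No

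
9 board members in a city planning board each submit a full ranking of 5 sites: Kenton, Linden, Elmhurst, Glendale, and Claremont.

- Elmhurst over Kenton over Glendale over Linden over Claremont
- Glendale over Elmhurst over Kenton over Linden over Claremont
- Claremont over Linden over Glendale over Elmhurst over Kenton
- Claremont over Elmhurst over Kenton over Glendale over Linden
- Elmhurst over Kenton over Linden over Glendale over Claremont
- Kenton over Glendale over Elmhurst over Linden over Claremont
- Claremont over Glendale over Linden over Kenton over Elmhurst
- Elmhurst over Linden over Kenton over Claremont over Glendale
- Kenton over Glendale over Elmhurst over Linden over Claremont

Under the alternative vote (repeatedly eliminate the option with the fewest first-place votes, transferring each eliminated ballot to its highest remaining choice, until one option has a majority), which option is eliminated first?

Linden

Round 1: Elmhurst 3, Claremont 3, Kenton 2, Glendale 1, Linden 0. Linden has the fewest and is eliminated.
Round 2: Elmhurst 3, Claremont 3, Kenton 2, Glendale 1. Glendale has the fewest and is eliminated.
Round 3: Elmhurst 4, Claremont 3, Kenton 2. Kenton has the fewest and is eliminated.
Round 4: Elmhurst 6, Claremont 3. Elmhurst has a majority.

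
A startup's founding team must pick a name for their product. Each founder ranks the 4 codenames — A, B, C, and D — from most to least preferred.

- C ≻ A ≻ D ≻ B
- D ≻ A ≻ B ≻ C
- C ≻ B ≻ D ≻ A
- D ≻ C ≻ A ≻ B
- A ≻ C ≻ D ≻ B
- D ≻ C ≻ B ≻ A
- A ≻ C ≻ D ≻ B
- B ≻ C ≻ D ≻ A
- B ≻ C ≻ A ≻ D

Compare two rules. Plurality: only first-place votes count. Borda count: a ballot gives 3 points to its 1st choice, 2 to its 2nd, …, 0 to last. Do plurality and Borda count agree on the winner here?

Plurality first-place counts: A 2, B 2, C 2, D 3 → D.
Borda totals: A 12, B 10, C 18, D 14 → C.
The two rules disagree: plurality picks D, Borda picks C.

No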